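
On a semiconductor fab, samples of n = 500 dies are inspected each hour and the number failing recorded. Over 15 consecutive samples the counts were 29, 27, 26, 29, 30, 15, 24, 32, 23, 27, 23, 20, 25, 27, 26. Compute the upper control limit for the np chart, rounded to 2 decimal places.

40.30

p̄ = Σdᵢ / (k·n) = 383 / (15 × 500) = 0.05107
UCL = np̄ + 3·√(np̄(1−p̄)) = 25.5333 + 3 × √(25.5333×0.94893) = 25.5333 + 3 × 4.9223 = 40.3004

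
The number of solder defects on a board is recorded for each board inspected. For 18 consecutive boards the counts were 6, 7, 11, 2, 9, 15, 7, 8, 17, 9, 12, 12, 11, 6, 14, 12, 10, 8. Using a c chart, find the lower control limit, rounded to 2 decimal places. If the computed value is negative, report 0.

0.40

c̄ = (6 + 7 + 11 + 2 + 9 + 15 + 7 + 8 + 17 + 9 + 12 + 12 + 11 + 6 + 14 + 12 + 10 + 8) / 18 = 176 / 18 = 9.7778
LCL = c̄ − 3√c̄ = 9.7778 − 3 × 3.1269 = 0.3969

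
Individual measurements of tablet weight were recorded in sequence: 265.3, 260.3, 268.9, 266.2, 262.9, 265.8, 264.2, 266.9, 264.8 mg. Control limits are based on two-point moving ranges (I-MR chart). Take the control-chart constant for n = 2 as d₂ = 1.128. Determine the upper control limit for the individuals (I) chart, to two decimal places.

274.64

X̄ = (265.3 + 260.3 + 268.9 + 266.2 + 262.9 + 265.8 + 264.2 + 266.9 + 264.8) / 9 = 265.0333
Moving ranges: 5.0, 8.6, 2.7, 3.3, 2.9, 1.6, 2.7, 2.1; M̄R̄ = 28.9000 / 8 = 3.6125
UCL = X̄ + 3·M̄R̄/d₂ = 265.0333 + 3 × 3.6125 / 1.128 = 274.6410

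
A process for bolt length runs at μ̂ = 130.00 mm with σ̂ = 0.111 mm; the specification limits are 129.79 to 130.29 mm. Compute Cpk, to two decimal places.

Cpu = (USL − μ̂) / (3σ̂) = (130.29 − 130.00) / (3 × 0.111) = 0.8709; Cpl = (μ̂ − LSL) / (3σ̂) = (130.00 − 129.79) / (3 × 0.111) = 0.6306; Cpk = min(Cpu, Cpl) = 0.6306

0.63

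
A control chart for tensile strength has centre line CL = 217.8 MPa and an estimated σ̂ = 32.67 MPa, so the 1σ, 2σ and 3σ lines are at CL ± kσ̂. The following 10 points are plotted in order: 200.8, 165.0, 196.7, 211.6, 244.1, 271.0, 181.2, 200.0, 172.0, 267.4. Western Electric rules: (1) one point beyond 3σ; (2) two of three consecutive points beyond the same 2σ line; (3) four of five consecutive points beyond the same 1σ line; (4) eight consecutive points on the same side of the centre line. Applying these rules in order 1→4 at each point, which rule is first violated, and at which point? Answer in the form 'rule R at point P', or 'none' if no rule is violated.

Zone of each point (C = within 1σ̂, B = 1σ̂–2σ̂, A = 2σ̂–3σ̂, * = beyond 3σ̂; sign = side of CL): 1:-C, 2:-B, 3:-C, 4:-C, 5:+C, 6:+B, 7:-B, 8:-C, 9:-B, 10:+B
No rule fires across all 10 points.

none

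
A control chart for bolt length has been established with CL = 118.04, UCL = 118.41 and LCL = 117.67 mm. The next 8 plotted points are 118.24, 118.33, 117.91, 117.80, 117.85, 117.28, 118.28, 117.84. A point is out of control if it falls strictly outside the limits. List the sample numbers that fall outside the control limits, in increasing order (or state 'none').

Compare each point to [117.67, 118.41]: sample 6 = 117.28 < LCL.

6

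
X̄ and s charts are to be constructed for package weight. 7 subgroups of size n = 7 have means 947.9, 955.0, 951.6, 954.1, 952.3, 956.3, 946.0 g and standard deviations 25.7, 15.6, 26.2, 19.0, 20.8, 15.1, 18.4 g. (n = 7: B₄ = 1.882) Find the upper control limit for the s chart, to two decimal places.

37.86

s̄ = (25.7 + 15.6 + 26.2 + 19.0 + 20.8 + 15.1 + 18.4) / 7 = 20.1143
UCL_s = B₄·s̄ = 1.882 × 20.1143 = 37.8551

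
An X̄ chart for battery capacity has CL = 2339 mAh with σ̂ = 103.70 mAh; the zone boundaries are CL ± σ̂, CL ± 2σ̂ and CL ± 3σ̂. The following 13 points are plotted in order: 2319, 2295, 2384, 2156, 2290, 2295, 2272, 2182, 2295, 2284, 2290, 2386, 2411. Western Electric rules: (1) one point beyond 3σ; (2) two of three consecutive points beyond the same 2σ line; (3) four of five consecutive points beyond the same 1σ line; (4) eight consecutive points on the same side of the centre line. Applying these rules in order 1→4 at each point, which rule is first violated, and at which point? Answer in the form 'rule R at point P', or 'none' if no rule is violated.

rule 4 at point 11

Zone of each point (C = within 1σ̂, B = 1σ̂–2σ̂, A = 2σ̂–3σ̂, * = beyond 3σ̂; sign = side of CL): 1:-C, 2:-C, 3:+C, 4:-B, 5:-C, 6:-C, 7:-C, 8:-B, 9:-C, 10:-C, 11:-C, 12:+C, 13:+C
Rule 4 (eight consecutive points on the same side of the centre line) is satisfied at point 11.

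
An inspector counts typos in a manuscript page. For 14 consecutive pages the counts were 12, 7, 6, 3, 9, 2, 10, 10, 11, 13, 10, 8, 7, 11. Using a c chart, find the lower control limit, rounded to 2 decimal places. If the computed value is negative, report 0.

0.00

c̄ = (12 + 7 + 6 + 3 + 9 + 2 + 10 + 10 + 11 + 13 + 10 + 8 + 7 + 11) / 14 = 119 / 14 = 8.5000
LCL = c̄ − 3√c̄ = 8.5000 − 3 × 2.9155 = -0.2464 → 0 (cannot be negative)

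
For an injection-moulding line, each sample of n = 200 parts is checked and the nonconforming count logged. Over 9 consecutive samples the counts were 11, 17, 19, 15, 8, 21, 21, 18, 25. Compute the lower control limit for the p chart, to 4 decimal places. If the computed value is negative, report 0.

p̄ = Σdᵢ / (k·n) = 155 / (9 × 200) = 0.08611
LCL = p̄ − 3·√(p̄(1−p̄)/n) = 0.08611 − 3 × 0.01984 = 0.02660

0.0266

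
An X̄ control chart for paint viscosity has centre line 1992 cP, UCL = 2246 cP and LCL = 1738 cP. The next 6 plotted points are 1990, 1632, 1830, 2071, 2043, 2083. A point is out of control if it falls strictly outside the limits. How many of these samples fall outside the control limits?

Compare each point to [1738, 2246]: sample 2 = 1632 < LCL.

1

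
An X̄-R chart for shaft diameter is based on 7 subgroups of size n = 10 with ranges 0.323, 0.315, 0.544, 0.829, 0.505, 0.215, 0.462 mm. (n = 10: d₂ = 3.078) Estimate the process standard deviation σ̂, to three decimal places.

R̄ = (0.323 + 0.315 + 0.544 + 0.829 + 0.505 + 0.215 + 0.462) / 7 = 0.4561
σ̂ = R̄ / d₂ = 0.4561 / 3.078 = 0.1482

0.148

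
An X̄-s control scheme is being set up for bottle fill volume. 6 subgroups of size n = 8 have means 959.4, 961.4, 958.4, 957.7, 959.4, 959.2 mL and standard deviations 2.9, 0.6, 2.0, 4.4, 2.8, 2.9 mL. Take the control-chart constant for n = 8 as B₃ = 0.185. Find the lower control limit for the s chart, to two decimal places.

0.48

s̄ = (2.9 + 0.6 + 2.0 + 4.4 + 2.8 + 2.9) / 6 = 2.6000
LCL_s = B₃·s̄ = 0.185 × 2.6000 = 0.4810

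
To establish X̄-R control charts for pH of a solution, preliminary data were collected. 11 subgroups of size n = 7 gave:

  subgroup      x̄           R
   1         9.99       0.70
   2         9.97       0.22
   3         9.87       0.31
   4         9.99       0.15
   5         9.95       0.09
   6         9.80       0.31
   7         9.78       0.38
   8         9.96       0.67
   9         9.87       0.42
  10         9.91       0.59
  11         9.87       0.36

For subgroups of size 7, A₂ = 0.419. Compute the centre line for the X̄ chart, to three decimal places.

X̄̄ = (9.99 + 9.97 + 9.87 + 9.99 + 9.95 + 9.80 + 9.78 + 9.96 + 9.87 + 9.91 + 9.87) / 11 = 108.9600 / 11 = 9.9055
CL = X̄̄ = 9.9055

9.905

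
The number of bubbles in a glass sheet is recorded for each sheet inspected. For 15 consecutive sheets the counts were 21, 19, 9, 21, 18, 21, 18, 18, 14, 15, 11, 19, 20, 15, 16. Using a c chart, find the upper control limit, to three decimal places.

c̄ = (21 + 19 + 9 + 21 + 18 + 21 + 18 + 18 + 14 + 15 + 11 + 19 + 20 + 15 + 16) / 15 = 255 / 15 = 17.0000
UCL = c̄ + 3√c̄ = 17.0000 + 3 × √17.0000 = 17.0000 + 3 × 4.1231 = 29.3693

29.369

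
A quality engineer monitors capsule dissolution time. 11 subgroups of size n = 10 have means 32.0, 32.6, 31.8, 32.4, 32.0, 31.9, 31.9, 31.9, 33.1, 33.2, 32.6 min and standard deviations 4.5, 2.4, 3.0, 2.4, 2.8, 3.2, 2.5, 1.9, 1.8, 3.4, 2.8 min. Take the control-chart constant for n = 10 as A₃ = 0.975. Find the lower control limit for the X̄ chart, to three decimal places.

X̄̄ = (32.0 + 32.6 + 31.8 + 32.4 + 32.0 + 31.9 + 31.9 + 31.9 + 33.1 + 33.2 + 32.6) / 11 = 32.3091
s̄ = (4.5 + 2.4 + 3.0 + 2.4 + 2.8 + 3.2 + 2.5 + 1.9 + 1.8 + 3.4 + 2.8) / 11 = 2.7909
LCL = X̄̄ − A₃·s̄ = 32.3091 − 0.975 × 2.7909 = 29.5880

29.588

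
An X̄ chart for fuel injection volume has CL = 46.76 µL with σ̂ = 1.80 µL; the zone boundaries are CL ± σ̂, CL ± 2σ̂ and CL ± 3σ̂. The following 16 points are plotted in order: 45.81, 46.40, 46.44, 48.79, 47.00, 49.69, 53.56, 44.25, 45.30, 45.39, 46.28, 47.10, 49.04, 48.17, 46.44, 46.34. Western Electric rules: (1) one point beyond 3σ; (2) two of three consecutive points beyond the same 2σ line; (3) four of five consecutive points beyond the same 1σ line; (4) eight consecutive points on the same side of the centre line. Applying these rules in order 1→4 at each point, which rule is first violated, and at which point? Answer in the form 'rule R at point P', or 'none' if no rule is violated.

rule 1 at point 7

Zone of each point (C = within 1σ̂, B = 1σ̂–2σ̂, A = 2σ̂–3σ̂, * = beyond 3σ̂; sign = side of CL): 1:-C, 2:-C, 3:-C, 4:+B, 5:+C, 6:+B, 7:+*, 8:-B, 9:-C, 10:-C, 11:-C, 12:+C, 13:+B, 14:+C, 15:-C, 16:-C
Rule 1 (one point beyond the 3σ limits) is satisfied at point 7.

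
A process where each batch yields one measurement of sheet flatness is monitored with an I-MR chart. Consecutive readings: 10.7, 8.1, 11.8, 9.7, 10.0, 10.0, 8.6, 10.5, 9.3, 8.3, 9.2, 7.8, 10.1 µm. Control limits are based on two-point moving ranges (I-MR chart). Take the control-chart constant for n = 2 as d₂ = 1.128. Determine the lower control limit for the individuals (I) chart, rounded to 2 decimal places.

5.38

X̄ = (10.7 + 8.1 + 11.8 + 9.7 + 10.0 + 10.0 + 8.6 + 10.5 + 9.3 + 8.3 + 9.2 + 7.8 + 10.1) / 13 = 9.5462
Moving ranges: 2.6, 3.7, 2.1, 0.3, 0.0, 1.4, 1.9, 1.2, 1.0, 0.9, 1.4, 2.3; M̄R̄ = 18.8000 / 12 = 1.5667
LCL = X̄ − 3·M̄R̄/d₂ = 9.5462 − 3 × 1.5667 / 1.128 = 5.3795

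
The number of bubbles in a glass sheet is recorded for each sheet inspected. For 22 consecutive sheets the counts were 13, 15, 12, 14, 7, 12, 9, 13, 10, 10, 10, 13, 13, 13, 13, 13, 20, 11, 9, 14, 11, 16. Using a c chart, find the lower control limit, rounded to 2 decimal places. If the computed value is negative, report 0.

c̄ = (13 + 15 + 12 + 14 + 7 + 12 + 9 + 13 + 10 + 10 + 10 + 13 + 13 + 13 + 13 + 13 + 20 + 11 + 9 + 14 + 11 + 16) / 22 = 271 / 22 = 12.3182
LCL = c̄ − 3√c̄ = 12.3182 − 3 × 3.5097 = 1.7890

1.79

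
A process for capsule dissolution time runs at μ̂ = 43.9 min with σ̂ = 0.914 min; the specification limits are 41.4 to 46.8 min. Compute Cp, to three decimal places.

Cp = (USL − LSL) / (6σ̂) = (46.8 − 41.4) / (6 × 0.914) = 5.4000 / 5.4840 = 0.9847

0.985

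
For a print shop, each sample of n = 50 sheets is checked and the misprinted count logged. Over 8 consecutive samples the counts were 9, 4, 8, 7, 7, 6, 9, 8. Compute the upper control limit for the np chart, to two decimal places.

p̄ = Σdᵢ / (k·n) = 58 / (8 × 50) = 0.14500
UCL = np̄ + 3·√(np̄(1−p̄)) = 7.2500 + 3 × √(7.2500×0.85500) = 7.2500 + 3 × 2.4897 = 14.7192

14.72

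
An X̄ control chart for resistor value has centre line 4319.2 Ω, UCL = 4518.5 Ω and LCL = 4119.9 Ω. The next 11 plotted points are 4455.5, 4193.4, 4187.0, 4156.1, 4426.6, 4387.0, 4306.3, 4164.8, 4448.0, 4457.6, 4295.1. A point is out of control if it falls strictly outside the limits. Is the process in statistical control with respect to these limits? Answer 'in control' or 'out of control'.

in control

All 11 points lie within [4119.9, 4518.5].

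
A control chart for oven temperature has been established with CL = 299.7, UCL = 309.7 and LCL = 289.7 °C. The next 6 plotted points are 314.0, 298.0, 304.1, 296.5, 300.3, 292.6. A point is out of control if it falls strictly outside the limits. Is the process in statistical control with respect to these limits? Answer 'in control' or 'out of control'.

Compare each point to [289.7, 309.7]: sample 1 = 314.0 > UCL.

out of control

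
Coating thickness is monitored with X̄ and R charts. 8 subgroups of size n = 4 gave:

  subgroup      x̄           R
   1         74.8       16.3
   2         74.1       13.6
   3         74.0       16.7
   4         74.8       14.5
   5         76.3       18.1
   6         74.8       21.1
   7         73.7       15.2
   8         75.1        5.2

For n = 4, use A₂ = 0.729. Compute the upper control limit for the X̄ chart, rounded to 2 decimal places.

X̄̄ = (74.8 + 74.1 + 74.0 + 74.8 + 76.3 + 74.8 + 73.7 + 75.1) / 8 = 597.6000 / 8 = 74.7000
R̄ = (16.3 + 13.6 + 16.7 + 14.5 + 18.1 + 21.1 + 15.2 + 5.2) / 8 = 120.7000 / 8 = 15.0875
UCL = X̄̄ + A₂·R̄ = 74.7000 + 0.729 × 15.0875 = 85.6988

85.70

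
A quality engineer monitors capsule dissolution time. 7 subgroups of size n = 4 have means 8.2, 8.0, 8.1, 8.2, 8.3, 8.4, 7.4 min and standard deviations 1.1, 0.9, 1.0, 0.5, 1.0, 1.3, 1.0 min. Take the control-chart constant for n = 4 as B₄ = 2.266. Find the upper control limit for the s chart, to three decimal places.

2.201

s̄ = (1.1 + 0.9 + 1.0 + 0.5 + 1.0 + 1.3 + 1.0) / 7 = 0.9714
UCL_s = B₄·s̄ = 2.266 × 0.9714 = 2.2013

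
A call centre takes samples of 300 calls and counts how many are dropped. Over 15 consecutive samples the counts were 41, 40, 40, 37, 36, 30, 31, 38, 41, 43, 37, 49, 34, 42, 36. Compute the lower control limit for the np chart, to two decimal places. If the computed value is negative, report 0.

20.99

p̄ = Σdᵢ / (k·n) = 575 / (15 × 300) = 0.12778
LCL = np̄ − 3·√(np̄(1−p̄)) = 38.3333 − 3 × 5.7823 = 20.9864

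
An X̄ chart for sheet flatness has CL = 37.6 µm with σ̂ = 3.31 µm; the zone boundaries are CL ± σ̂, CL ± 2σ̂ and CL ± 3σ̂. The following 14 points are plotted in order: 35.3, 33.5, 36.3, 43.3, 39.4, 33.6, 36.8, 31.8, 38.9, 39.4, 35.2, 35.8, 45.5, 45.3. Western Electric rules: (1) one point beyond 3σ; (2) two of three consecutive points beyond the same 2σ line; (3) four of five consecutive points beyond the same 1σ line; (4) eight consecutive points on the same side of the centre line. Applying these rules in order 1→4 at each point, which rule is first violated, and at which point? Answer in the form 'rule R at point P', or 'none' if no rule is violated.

Zone of each point (C = within 1σ̂, B = 1σ̂–2σ̂, A = 2σ̂–3σ̂, * = beyond 3σ̂; sign = side of CL): 1:-C, 2:-B, 3:-C, 4:+B, 5:+C, 6:-B, 7:-C, 8:-B, 9:+C, 10:+C, 11:-C, 12:-C, 13:+A, 14:+A
Rule 2 (two of three consecutive points beyond the same 2σ limit) is satisfied at point 14.

rule 2 at point 14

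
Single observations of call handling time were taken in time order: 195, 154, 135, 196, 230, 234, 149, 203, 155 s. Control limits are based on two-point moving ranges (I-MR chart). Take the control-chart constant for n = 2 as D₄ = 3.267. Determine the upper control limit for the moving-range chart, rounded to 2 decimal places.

141.30

Moving ranges: 41, 19, 61, 34, 4, 85, 54, 48; M̄R̄ = 346.0000 / 8 = 43.2500
UCL_MR = D₄·M̄R̄ = 3.267 × 43.2500 = 141.2978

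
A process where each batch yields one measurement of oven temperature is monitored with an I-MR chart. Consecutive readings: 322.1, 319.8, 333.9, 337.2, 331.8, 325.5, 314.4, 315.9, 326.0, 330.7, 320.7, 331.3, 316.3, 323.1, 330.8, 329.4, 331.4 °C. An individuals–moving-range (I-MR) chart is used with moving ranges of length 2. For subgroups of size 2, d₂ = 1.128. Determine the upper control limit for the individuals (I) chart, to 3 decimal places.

X̄ = (322.1 + 319.8 + 333.9 + 337.2 + 331.8 + 325.5 + 314.4 + 315.9 + 326.0 + 330.7 + 320.7 + 331.3 + 316.3 + 323.1 + 330.8 + 329.4 + 331.4) / 17 = 325.9000
Moving ranges: 2.3, 14.1, 3.3, 5.4, 6.3, 11.1, 1.5, 10.1, 4.7, 10.0, 10.6, 15.0, 6.8, 7.7, 1.4, 2.0; M̄R̄ = 112.3000 / 16 = 7.0187
UCL = X̄ + 3·M̄R̄/d₂ = 325.9000 + 3 × 7.0187 / 1.128 = 344.5669

344.567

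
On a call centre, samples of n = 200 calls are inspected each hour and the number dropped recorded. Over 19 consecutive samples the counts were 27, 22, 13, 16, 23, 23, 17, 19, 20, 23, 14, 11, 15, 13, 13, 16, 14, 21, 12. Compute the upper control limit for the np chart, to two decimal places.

p̄ = Σdᵢ / (k·n) = 332 / (19 × 200) = 0.08737
UCL = np̄ + 3·√(np̄(1−p̄)) = 17.4737 + 3 × √(17.4737×0.91263) = 17.4737 + 3 × 3.9934 = 29.4538

29.45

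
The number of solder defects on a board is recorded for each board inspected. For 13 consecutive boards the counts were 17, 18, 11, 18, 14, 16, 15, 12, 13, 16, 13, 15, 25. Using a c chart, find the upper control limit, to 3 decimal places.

27.470

c̄ = (17 + 18 + 11 + 18 + 14 + 16 + 15 + 12 + 13 + 16 + 13 + 15 + 25) / 13 = 203 / 13 = 15.6154
UCL = c̄ + 3√c̄ = 15.6154 + 3 × √15.6154 = 15.6154 + 3 × 3.9516 = 27.4703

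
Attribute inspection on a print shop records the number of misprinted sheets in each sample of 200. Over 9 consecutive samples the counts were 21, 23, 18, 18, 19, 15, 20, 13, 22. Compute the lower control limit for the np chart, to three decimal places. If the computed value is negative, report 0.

p̄ = Σdᵢ / (k·n) = 169 / (9 × 200) = 0.09389
LCL = np̄ − 3·√(np̄(1−p̄)) = 18.7778 − 3 × 4.1249 = 6.4031

6.403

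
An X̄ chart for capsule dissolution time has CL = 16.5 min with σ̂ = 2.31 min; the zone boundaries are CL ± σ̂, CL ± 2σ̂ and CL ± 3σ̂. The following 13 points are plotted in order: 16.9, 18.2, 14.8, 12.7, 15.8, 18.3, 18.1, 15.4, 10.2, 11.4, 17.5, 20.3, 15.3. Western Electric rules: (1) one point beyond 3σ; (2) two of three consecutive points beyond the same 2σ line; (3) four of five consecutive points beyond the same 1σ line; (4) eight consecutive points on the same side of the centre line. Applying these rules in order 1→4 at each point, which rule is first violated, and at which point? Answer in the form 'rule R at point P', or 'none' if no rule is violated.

Zone of each point (C = within 1σ̂, B = 1σ̂–2σ̂, A = 2σ̂–3σ̂, * = beyond 3σ̂; sign = side of CL): 1:+C, 2:+C, 3:-C, 4:-B, 5:-C, 6:+C, 7:+C, 8:-C, 9:-A, 10:-A, 11:+C, 12:+B, 13:-C
Rule 2 (two of three consecutive points beyond the same 2σ limit) is satisfied at point 10.

rule 2 at point 10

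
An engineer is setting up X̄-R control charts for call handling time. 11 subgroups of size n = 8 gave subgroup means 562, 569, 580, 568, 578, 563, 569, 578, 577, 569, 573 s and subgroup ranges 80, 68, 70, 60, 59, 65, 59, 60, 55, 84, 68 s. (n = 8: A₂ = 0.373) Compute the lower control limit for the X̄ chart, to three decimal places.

546.769

X̄̄ = (562 + 569 + 580 + 568 + 578 + 563 + 569 + 578 + 577 + 569 + 573) / 11 = 6286.0000 / 11 = 571.4545
R̄ = (80 + 68 + 70 + 60 + 59 + 65 + 59 + 60 + 55 + 84 + 68) / 11 = 728.0000 / 11 = 66.1818
LCL = X̄̄ − A₂·R̄ = 571.4545 − 0.373 × 66.1818 = 546.7687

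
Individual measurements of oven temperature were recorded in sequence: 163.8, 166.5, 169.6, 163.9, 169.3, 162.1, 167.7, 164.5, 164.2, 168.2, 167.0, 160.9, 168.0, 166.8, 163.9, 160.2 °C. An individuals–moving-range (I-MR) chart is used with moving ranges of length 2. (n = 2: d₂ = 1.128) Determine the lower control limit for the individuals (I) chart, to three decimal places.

X̄ = (163.8 + 166.5 + 169.6 + 163.9 + 169.3 + 162.1 + 167.7 + 164.5 + 164.2 + 168.2 + 167.0 + 160.9 + 168.0 + 166.8 + 163.9 + 160.2) / 16 = 165.4125
Moving ranges: 2.7, 3.1, 5.7, 5.4, 7.2, 5.6, 3.2, 0.3, 4.0, 1.2, 6.1, 7.1, 1.2, 2.9, 3.7; M̄R̄ = 59.4000 / 15 = 3.9600
LCL = X̄ − 3·M̄R̄/d₂ = 165.4125 − 3 × 3.9600 / 1.128 = 154.8806

154.881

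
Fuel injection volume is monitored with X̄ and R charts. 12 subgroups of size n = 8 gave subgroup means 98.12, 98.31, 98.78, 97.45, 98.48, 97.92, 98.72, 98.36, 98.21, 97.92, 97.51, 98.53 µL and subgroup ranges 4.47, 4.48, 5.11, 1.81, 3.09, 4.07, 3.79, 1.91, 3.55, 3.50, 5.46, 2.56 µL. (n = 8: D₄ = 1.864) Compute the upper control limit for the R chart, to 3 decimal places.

R̄ = (4.47 + 4.48 + 5.11 + 1.81 + 3.09 + 4.07 + 3.79 + 1.91 + 3.55 + 3.50 + 5.46 + 2.56) / 12 = 43.8000 / 12 = 3.6500
UCL_R = D₄·R̄ = 1.864 × 3.6500 = 6.8036

6.804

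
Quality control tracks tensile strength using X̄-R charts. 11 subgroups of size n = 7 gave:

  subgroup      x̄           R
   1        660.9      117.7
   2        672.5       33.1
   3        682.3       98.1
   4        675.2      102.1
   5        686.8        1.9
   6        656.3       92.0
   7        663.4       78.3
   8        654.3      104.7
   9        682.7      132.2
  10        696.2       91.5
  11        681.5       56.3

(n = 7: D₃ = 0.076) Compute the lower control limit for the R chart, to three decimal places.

R̄ = (117.7 + 33.1 + 98.1 + 102.1 + 1.9 + 92.0 + 78.3 + 104.7 + 132.2 + 91.5 + 56.3) / 11 = 907.9000 / 11 = 82.5364
LCL_R = D₃·R̄ = 0.076 × 82.5364 = 6.2728

6.273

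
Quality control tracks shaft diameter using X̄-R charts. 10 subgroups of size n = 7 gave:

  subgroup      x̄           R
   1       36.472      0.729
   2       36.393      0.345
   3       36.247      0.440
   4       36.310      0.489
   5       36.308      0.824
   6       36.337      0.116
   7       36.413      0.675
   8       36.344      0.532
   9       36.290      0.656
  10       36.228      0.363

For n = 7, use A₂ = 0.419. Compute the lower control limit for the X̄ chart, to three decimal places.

36.118

X̄̄ = (36.472 + 36.393 + 36.247 + 36.310 + 36.308 + 36.337 + 36.413 + 36.344 + 36.290 + 36.228) / 10 = 363.3420 / 10 = 36.3342
R̄ = (0.729 + 0.345 + 0.440 + 0.489 + 0.824 + 0.116 + 0.675 + 0.532 + 0.656 + 0.363) / 10 = 5.1690 / 10 = 0.5169
LCL = X̄̄ − A₂·R̄ = 36.3342 − 0.419 × 0.5169 = 36.1176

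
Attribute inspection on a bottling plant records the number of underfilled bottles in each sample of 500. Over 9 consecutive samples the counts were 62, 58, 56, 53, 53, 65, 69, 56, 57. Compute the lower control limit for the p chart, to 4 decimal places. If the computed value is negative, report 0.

p̄ = Σdᵢ / (k·n) = 529 / (9 × 500) = 0.11756
LCL = p̄ − 3·√(p̄(1−p̄)/n) = 0.11756 − 3 × 0.01440 = 0.07434

0.0743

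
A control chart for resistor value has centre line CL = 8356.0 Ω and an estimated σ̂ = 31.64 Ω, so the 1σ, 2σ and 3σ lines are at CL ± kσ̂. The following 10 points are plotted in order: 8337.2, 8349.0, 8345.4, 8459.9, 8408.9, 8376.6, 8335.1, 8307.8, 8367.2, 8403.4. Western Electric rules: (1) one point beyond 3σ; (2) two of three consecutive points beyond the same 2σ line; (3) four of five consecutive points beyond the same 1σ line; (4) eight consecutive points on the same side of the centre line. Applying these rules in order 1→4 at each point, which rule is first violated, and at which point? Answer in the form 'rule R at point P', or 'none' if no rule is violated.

rule 1 at point 4

Zone of each point (C = within 1σ̂, B = 1σ̂–2σ̂, A = 2σ̂–3σ̂, * = beyond 3σ̂; sign = side of CL): 1:-C, 2:-C, 3:-C, 4:+*, 5:+B, 6:+C, 7:-C, 8:-B, 9:+C, 10:+B
Rule 1 (one point beyond the 3σ limits) is satisfied at point 4.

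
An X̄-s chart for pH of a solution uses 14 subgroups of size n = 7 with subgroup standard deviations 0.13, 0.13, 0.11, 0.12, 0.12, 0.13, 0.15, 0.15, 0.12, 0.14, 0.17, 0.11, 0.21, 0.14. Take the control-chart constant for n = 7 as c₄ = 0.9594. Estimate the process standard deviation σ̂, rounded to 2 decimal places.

0.14

s̄ = (0.13 + 0.13 + 0.11 + 0.12 + 0.12 + 0.13 + 0.15 + 0.15 + 0.12 + 0.14 + 0.17 + 0.11 + 0.21 + 0.14) / 14 = 0.1379
σ̂ = s̄ / c₄ = 0.1379 / 0.9594 = 0.1437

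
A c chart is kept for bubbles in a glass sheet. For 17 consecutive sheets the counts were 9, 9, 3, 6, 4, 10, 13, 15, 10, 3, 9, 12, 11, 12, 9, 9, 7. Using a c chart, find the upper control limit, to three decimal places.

17.823

c̄ = (9 + 9 + 3 + 6 + 4 + 10 + 13 + 15 + 10 + 3 + 9 + 12 + 11 + 12 + 9 + 9 + 7) / 17 = 151 / 17 = 8.8824
UCL = c̄ + 3√c̄ = 8.8824 + 3 × √8.8824 = 8.8824 + 3 × 2.9803 = 17.8233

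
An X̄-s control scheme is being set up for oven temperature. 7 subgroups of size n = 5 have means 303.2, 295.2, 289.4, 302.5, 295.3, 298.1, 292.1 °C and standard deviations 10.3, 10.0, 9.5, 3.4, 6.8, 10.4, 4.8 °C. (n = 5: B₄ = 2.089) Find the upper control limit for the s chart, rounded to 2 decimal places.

s̄ = (10.3 + 10.0 + 9.5 + 3.4 + 6.8 + 10.4 + 4.8) / 7 = 7.8857
UCL_s = B₄·s̄ = 2.089 × 7.8857 = 16.4733

16.47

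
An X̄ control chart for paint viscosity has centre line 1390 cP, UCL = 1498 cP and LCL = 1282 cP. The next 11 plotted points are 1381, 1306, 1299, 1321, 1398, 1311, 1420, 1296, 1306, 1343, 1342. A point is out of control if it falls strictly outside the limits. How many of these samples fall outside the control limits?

0

All 11 points lie within [1282, 1498].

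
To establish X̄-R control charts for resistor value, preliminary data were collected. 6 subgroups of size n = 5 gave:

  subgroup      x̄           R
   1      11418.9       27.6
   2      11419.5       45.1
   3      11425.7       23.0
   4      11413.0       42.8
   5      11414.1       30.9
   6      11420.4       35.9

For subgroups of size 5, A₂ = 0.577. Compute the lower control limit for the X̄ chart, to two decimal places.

11398.86

X̄̄ = (11418.9 + 11419.5 + 11425.7 + 11413.0 + 11414.1 + 11420.4) / 6 = 68511.6000 / 6 = 11418.6000
R̄ = (27.6 + 45.1 + 23.0 + 42.8 + 30.9 + 35.9) / 6 = 205.3000 / 6 = 34.2167
LCL = X̄̄ − A₂·R̄ = 11418.6000 − 0.577 × 34.2167 = 11398.8570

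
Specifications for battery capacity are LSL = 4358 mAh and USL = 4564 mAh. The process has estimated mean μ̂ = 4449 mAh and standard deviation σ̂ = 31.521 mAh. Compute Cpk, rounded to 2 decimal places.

0.96

Cpu = (USL − μ̂) / (3σ̂) = (4564 − 4449) / (3 × 31.521) = 1.2161; Cpl = (μ̂ − LSL) / (3σ̂) = (4449 − 4358) / (3 × 31.521) = 0.9623; Cpk = min(Cpu, Cpl) = 0.9623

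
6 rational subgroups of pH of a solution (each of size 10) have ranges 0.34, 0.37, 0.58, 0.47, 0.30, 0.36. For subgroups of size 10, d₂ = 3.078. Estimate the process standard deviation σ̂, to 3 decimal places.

0.131

R̄ = (0.34 + 0.37 + 0.58 + 0.47 + 0.30 + 0.36) / 6 = 0.4033
σ̂ = R̄ / d₂ = 0.4033 / 3.078 = 0.1310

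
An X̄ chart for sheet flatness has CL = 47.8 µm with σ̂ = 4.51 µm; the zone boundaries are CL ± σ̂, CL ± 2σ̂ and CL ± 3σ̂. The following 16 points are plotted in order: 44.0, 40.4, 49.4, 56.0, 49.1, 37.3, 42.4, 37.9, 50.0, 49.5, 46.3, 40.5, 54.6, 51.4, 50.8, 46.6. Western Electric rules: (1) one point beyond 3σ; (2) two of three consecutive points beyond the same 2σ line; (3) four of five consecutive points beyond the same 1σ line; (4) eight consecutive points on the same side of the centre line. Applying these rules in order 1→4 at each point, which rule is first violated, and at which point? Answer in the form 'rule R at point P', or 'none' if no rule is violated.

Zone of each point (C = within 1σ̂, B = 1σ̂–2σ̂, A = 2σ̂–3σ̂, * = beyond 3σ̂; sign = side of CL): 1:-C, 2:-B, 3:+C, 4:+B, 5:+C, 6:-A, 7:-B, 8:-A, 9:+C, 10:+C, 11:-C, 12:-B, 13:+B, 14:+C, 15:+C, 16:-C
Rule 2 (two of three consecutive points beyond the same 2σ limit) is satisfied at point 8.

rule 2 at point 8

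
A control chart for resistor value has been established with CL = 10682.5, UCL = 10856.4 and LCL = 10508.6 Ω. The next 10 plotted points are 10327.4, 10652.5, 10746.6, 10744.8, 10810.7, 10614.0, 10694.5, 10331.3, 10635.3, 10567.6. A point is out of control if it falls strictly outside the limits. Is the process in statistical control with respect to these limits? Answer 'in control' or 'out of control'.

out of control

Compare each point to [10508.6, 10856.4]: sample 1 = 10327.4 < LCL; sample 8 = 10331.3 < LCL.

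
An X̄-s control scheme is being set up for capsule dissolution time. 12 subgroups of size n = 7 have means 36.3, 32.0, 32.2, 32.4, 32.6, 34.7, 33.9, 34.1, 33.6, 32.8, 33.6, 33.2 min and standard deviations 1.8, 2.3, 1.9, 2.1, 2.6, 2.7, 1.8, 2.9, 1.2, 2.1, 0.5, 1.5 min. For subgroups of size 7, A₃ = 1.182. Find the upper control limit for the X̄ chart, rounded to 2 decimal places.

35.75

X̄̄ = (36.3 + 32.0 + 32.2 + 32.4 + 32.6 + 34.7 + 33.9 + 34.1 + 33.6 + 32.8 + 33.6 + 33.2) / 12 = 33.4500
s̄ = (1.8 + 2.3 + 1.9 + 2.1 + 2.6 + 2.7 + 1.8 + 2.9 + 1.2 + 2.1 + 0.5 + 1.5) / 12 = 1.9500
UCL = X̄̄ + A₃·s̄ = 33.4500 + 1.182 × 1.9500 = 35.7549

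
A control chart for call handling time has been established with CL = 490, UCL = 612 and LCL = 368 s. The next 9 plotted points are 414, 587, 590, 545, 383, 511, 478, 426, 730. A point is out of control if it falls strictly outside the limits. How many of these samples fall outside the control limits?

1

Compare each point to [368, 612]: sample 9 = 730 > UCL.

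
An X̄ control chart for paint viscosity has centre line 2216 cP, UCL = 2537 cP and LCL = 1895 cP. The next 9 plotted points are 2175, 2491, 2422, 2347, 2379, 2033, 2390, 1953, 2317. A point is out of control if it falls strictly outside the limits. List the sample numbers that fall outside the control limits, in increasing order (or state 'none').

All 9 points lie within [1895, 2537].

none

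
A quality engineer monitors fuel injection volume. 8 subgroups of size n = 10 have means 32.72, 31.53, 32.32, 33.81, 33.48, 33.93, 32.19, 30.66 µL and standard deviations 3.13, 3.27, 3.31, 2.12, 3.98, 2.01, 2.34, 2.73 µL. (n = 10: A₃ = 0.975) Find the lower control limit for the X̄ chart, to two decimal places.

29.79

X̄̄ = (32.72 + 31.53 + 32.32 + 33.81 + 33.48 + 33.93 + 32.19 + 30.66) / 8 = 32.5800
s̄ = (3.13 + 3.27 + 3.31 + 2.12 + 3.98 + 2.01 + 2.34 + 2.73) / 8 = 2.8613
LCL = X̄̄ − A₃·s̄ = 32.5800 − 0.975 × 2.8613 = 29.7903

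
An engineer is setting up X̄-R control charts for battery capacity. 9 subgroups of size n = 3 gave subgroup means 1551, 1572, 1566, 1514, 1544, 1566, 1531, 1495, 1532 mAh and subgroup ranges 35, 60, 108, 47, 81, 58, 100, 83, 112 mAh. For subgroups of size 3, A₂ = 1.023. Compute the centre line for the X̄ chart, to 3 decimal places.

X̄̄ = (1551 + 1572 + 1566 + 1514 + 1544 + 1566 + 1531 + 1495 + 1532) / 9 = 13871.0000 / 9 = 1541.2222
CL = X̄̄ = 1541.2222

1541.222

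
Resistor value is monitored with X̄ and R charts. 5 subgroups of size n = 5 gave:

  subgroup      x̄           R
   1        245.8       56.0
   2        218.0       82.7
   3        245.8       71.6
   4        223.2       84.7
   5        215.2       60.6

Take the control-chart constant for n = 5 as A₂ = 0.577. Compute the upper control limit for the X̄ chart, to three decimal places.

270.636

X̄̄ = (245.8 + 218.0 + 245.8 + 223.2 + 215.2) / 5 = 1148.0000 / 5 = 229.6000
R̄ = (56.0 + 82.7 + 71.6 + 84.7 + 60.6) / 5 = 355.6000 / 5 = 71.1200
UCL = X̄̄ + A₂·R̄ = 229.6000 + 0.577 × 71.1200 = 270.6362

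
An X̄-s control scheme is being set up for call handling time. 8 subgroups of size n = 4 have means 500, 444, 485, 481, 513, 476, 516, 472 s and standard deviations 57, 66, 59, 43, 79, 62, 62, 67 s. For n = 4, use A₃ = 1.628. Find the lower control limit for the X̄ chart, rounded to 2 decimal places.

X̄̄ = (500 + 444 + 485 + 481 + 513 + 476 + 516 + 472) / 8 = 485.8750
s̄ = (57 + 66 + 59 + 43 + 79 + 62 + 62 + 67) / 8 = 61.8750
LCL = X̄̄ − A₃·s̄ = 485.8750 − 1.628 × 61.8750 = 385.1425

385.14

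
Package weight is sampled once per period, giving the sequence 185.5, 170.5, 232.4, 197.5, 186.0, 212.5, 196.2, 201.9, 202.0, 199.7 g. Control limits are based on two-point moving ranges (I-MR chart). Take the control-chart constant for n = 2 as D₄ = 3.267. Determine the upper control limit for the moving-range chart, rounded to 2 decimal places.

63.23

Moving ranges: 15.0, 61.9, 34.9, 11.5, 26.5, 16.3, 5.7, 0.1, 2.3; M̄R̄ = 174.2000 / 9 = 19.3556
UCL_MR = D₄·M̄R̄ = 3.267 × 19.3556 = 63.2346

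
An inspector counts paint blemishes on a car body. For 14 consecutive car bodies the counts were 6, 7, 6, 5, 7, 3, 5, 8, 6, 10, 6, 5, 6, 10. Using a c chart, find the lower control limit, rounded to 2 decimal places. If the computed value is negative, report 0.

0.00

c̄ = (6 + 7 + 6 + 5 + 7 + 3 + 5 + 8 + 6 + 10 + 6 + 5 + 6 + 10) / 14 = 90 / 14 = 6.4286
LCL = c̄ − 3√c̄ = 6.4286 − 3 × 2.5355 = -1.1778 → 0 (cannot be negative)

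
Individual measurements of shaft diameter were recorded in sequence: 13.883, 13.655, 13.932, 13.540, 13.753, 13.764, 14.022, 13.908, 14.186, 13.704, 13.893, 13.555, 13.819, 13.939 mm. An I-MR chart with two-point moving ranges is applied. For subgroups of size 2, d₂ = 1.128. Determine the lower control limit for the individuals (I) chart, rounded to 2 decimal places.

X̄ = (13.883 + 13.655 + 13.932 + 13.540 + 13.753 + 13.764 + 14.022 + 13.908 + 14.186 + 13.704 + 13.893 + 13.555 + 13.819 + 13.939) / 14 = 13.8252
Moving ranges: 0.228, 0.277, 0.392, 0.213, 0.011, 0.258, 0.114, 0.278, 0.482, 0.189, 0.338, 0.264, 0.120; M̄R̄ = 3.1640 / 13 = 0.2434
LCL = X̄ − 3·M̄R̄/d₂ = 13.8252 − 3 × 0.2434 / 1.128 = 13.1779

13.18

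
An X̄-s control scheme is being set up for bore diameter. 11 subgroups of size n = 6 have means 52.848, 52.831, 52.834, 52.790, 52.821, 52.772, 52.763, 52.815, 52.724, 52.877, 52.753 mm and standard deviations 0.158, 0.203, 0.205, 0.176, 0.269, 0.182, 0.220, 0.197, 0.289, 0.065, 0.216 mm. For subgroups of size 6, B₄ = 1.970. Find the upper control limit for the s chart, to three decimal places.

0.390

s̄ = (0.158 + 0.203 + 0.205 + 0.176 + 0.269 + 0.182 + 0.220 + 0.197 + 0.289 + 0.065 + 0.216) / 11 = 0.1982
UCL_s = B₄·s̄ = 1.970 × 0.1982 = 0.3904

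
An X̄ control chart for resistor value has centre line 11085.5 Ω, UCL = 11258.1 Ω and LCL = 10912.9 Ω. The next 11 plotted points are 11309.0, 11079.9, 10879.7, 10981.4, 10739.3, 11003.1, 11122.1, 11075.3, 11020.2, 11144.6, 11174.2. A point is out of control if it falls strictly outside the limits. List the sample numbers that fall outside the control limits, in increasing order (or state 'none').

1, 3, 5

Compare each point to [10912.9, 11258.1]: sample 1 = 11309.0 > UCL; sample 3 = 10879.7 < LCL; sample 5 = 10739.3 < LCL.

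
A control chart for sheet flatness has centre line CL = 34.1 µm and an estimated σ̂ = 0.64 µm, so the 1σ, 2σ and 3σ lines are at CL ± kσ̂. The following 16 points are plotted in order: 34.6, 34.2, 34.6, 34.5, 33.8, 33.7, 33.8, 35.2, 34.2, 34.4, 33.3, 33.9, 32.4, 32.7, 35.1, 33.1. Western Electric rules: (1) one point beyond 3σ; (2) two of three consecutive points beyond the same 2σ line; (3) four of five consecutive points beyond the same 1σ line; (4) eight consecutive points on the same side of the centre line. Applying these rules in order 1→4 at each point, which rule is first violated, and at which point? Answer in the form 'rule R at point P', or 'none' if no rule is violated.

Zone of each point (C = within 1σ̂, B = 1σ̂–2σ̂, A = 2σ̂–3σ̂, * = beyond 3σ̂; sign = side of CL): 1:+C, 2:+C, 3:+C, 4:+C, 5:-C, 6:-C, 7:-C, 8:+B, 9:+C, 10:+C, 11:-B, 12:-C, 13:-A, 14:-A, 15:+B, 16:-B
Rule 2 (two of three consecutive points beyond the same 2σ limit) is satisfied at point 14.

rule 2 at point 14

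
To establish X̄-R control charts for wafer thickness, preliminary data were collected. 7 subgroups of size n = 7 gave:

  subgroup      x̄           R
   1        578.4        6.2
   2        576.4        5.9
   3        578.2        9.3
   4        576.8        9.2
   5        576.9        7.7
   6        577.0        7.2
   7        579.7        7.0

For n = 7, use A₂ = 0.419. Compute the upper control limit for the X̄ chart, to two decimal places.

580.77

X̄̄ = (578.4 + 576.4 + 578.2 + 576.8 + 576.9 + 577.0 + 579.7) / 7 = 4043.4000 / 7 = 577.6286
R̄ = (6.2 + 5.9 + 9.3 + 9.2 + 7.7 + 7.2 + 7.0) / 7 = 52.5000 / 7 = 7.5000
UCL = X̄̄ + A₂·R̄ = 577.6286 + 0.419 × 7.5000 = 580.7711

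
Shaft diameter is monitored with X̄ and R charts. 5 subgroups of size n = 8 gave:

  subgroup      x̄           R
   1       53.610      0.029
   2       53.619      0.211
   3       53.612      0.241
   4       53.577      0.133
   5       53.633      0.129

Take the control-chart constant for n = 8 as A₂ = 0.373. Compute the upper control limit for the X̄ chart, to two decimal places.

53.67

X̄̄ = (53.610 + 53.619 + 53.612 + 53.577 + 53.633) / 5 = 268.0510 / 5 = 53.6102
R̄ = (0.029 + 0.211 + 0.241 + 0.133 + 0.129) / 5 = 0.7430 / 5 = 0.1486
UCL = X̄̄ + A₂·R̄ = 53.6102 + 0.373 × 0.1486 = 53.6656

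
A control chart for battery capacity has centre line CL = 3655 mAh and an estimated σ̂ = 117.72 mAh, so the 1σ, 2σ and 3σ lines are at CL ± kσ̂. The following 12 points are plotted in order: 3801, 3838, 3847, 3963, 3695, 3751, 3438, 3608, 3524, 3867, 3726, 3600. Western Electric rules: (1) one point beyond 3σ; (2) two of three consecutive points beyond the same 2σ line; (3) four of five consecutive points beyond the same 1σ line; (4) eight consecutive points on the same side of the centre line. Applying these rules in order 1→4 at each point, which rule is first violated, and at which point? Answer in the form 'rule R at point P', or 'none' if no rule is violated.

Zone of each point (C = within 1σ̂, B = 1σ̂–2σ̂, A = 2σ̂–3σ̂, * = beyond 3σ̂; sign = side of CL): 1:+B, 2:+B, 3:+B, 4:+A, 5:+C, 6:+C, 7:-B, 8:-C, 9:-B, 10:+B, 11:+C, 12:-C
Rule 3 (four of five consecutive points beyond the same 1σ limit) is satisfied at point 4.

rule 3 at point 4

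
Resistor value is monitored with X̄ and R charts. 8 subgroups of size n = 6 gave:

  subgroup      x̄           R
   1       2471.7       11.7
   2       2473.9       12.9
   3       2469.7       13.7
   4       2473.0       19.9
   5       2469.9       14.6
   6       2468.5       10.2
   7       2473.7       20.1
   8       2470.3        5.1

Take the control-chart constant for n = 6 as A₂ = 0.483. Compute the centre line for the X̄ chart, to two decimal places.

X̄̄ = (2471.7 + 2473.9 + 2469.7 + 2473.0 + 2469.9 + 2468.5 + 2473.7 + 2470.3) / 8 = 19770.7000 / 8 = 2471.3375
CL = X̄̄ = 2471.3375

2471.34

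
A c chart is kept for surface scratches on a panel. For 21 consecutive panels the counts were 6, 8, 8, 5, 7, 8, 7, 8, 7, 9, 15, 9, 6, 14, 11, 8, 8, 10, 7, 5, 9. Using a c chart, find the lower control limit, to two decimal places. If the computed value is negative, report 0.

c̄ = (6 + 8 + 8 + 5 + 7 + 8 + 7 + 8 + 7 + 9 + 15 + 9 + 6 + 14 + 11 + 8 + 8 + 10 + 7 + 5 + 9) / 21 = 175 / 21 = 8.3333
LCL = c̄ − 3√c̄ = 8.3333 − 3 × 2.8868 = -0.3269 → 0 (cannot be negative)

0.00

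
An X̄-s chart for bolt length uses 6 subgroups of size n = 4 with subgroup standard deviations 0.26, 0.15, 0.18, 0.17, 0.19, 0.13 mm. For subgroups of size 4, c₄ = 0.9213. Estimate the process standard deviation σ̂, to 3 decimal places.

0.195

s̄ = (0.26 + 0.15 + 0.18 + 0.17 + 0.19 + 0.13) / 6 = 0.1800
σ̂ = s̄ / c₄ = 0.1800 / 0.9213 = 0.1954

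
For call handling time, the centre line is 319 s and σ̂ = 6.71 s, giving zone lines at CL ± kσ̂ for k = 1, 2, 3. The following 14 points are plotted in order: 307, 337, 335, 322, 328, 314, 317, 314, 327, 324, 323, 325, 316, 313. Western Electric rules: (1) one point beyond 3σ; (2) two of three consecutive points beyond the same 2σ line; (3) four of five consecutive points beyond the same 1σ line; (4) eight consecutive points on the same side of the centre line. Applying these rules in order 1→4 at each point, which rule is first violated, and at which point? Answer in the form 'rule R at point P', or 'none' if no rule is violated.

rule 2 at point 3

Zone of each point (C = within 1σ̂, B = 1σ̂–2σ̂, A = 2σ̂–3σ̂, * = beyond 3σ̂; sign = side of CL): 1:-B, 2:+A, 3:+A, 4:+C, 5:+B, 6:-C, 7:-C, 8:-C, 9:+B, 10:+C, 11:+C, 12:+C, 13:-C, 14:-C
Rule 2 (two of three consecutive points beyond the same 2σ limit) is satisfied at point 3.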